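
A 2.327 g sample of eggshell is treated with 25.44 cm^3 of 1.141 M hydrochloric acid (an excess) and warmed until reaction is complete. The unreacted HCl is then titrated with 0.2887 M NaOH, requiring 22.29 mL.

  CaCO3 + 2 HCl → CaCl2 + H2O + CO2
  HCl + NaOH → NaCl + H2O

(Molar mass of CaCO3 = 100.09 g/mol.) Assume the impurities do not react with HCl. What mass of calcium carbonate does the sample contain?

n(HCl) added = 0.02544 × 1.141 = 0.02903 mol
n(NaOH) used in back-titration = 0.02229 × 0.2887 = 6.435 × 10^-3 mol
n(HCl) left over = 6.435 × 10^-3 mol (1:1 ratio)
n(HCl) consumed by analyte = 0.02903 − 6.435 × 10^-3 = 0.02259 mol
From the 1:2 ratio, n(CaCO3) = 1/2 × 0.02259 = 0.01130 mol
mass of CaCO3 = 0.01130 × 100.09 = 1.131 g

1.131 g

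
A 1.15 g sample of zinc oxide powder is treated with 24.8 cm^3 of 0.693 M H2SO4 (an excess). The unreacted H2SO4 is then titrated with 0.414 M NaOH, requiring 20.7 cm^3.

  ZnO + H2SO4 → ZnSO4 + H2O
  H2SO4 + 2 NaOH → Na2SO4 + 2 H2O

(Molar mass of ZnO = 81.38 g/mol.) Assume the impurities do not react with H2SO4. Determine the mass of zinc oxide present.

1.05 g

n(H2SO4) added = 0.0248 × 0.693 = 0.0172 mol
n(NaOH) used in back-titration = 0.0207 × 0.414 = 8.57 × 10^-3 mol
From the 1:2 ratio, n(H2SO4) left over = 1/2 × 8.57 × 10^-3 = 4.28 × 10^-3 mol
n(H2SO4) consumed by analyte = 0.0172 − 4.28 × 10^-3 = 0.0129 mol
n(ZnO) = 0.0129 mol (1:1 ratio)
mass of ZnO = 0.0129 × 81.38 = 1.05 g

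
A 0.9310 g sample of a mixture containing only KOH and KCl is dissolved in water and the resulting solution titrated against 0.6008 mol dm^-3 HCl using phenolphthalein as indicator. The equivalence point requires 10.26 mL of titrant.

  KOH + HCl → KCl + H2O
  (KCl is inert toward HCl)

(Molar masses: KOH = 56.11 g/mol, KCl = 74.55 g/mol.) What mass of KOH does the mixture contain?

n(HCl) = 0.01026 × 0.6008 = 6.164 × 10^-3 mol
Let x = n(KOH), y = n(KCl).
Titrant: 1x = 6.164 × 10^-3;  mass: 56.11x + 74.55y = 0.9310
Solving, x = 6.164 × 10^-3 mol, y = 7.849 × 10^-3 mol
mass of KOH = 6.164 × 10^-3 × 56.11 = 0.3459 g

0.3459 g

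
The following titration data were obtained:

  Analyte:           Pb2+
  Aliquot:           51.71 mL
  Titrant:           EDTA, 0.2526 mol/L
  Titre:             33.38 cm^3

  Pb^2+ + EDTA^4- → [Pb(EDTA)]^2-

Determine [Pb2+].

0.1631 mol/L

n(EDTA) = 0.03338 L × 0.2526 mol/L = 8.432 × 10^-3 mol
n(Pb2+) = 8.432 × 10^-3 mol (1:1 mole ratio)
[Pb2+] = 8.432 × 10^-3 mol / 0.05171 L = 0.1631 mol/L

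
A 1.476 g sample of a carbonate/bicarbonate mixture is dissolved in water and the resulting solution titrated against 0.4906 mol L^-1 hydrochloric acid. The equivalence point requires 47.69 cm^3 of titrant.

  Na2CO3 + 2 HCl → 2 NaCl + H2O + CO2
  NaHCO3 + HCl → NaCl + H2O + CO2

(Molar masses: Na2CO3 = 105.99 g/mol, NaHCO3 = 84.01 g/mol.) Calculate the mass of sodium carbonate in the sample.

n(HCl) = 0.04769 × 0.4906 = 0.02340 mol
Let x = n(Na2CO3), y = n(NaHCO3).
Titrant: 2x + 1y = 0.02340;  mass: 105.99x + 84.01y = 1.476
Solving, x = 7.892 × 10^-3 mol, y = 7.612 × 10^-3 mol
mass of Na2CO3 = 7.892 × 10^-3 × 105.99 = 0.8365 g

0.8365 g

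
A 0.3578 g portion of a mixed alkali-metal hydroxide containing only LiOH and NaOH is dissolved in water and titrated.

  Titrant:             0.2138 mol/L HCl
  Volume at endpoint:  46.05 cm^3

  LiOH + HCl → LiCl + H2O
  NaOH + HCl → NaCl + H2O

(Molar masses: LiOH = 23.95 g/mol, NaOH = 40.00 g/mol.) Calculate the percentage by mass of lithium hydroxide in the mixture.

15.02 %

n(HCl) = 0.04605 × 0.2138 = 9.845 × 10^-3 mol
Let x = n(LiOH), y = n(NaOH).
Titrant: 1x + 1y = 9.845 × 10^-3;  mass: 23.95x + 40.00y = 0.3578
Solving, x = 2.244 × 10^-3 mol, y = 7.601 × 10^-3 mol
mass of LiOH = 2.244 × 10^-3 × 23.95 = 0.05375 g
% LiOH = 0.05375 / 0.3578 × 100 = 15.02 %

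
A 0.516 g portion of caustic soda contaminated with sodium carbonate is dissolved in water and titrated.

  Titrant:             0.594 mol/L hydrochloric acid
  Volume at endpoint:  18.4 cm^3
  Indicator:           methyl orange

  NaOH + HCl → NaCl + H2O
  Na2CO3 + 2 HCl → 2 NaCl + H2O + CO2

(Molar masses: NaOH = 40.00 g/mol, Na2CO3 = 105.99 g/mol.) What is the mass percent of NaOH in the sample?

37.7 %

n(HCl) = 0.0184 × 0.594 = 0.0109 mol
Let x = n(NaOH), y = n(Na2CO3).
Titrant: 1x + 2y = 0.0109;  mass: 40.00x + 105.99y = 0.516
Solving, x = 4.86 × 10^-3 mol, y = 3.03 × 10^-3 mol
mass of NaOH = 4.86 × 10^-3 × 40.00 = 0.195 g
% NaOH = 0.195 / 0.516 × 100 = 37.7 %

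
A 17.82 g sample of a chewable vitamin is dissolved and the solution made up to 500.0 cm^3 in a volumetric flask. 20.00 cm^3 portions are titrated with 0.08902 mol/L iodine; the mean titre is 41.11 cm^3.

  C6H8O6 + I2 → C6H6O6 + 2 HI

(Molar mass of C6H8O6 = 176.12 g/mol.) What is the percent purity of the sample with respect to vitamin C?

90.42 %

n(I2) per titration = 0.04111 × 0.08902 = 3.660 × 10^-3 mol
n(C6H8O6) in each aliquot = 3.660 × 10^-3 mol (1:1 ratio)
n(C6H8O6) in the whole flask = 3.660 × 10^-3 × 500.0/20.00 = 0.09149 mol
mass of C6H8O6 = 0.09149 × 176.12 = 16.11 g
% C6H8O6 = 16.11 / 17.82 × 100 = 90.42 %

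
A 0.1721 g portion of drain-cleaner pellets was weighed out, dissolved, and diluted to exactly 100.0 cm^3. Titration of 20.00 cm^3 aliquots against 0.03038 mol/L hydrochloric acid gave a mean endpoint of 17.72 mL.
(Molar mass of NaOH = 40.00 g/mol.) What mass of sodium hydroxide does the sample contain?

0.1077 g

NaOH + HCl → NaCl + H2O
n(HCl) per titration = 0.01772 × 0.03038 = 5.383 × 10^-4 mol
n(NaOH) in each aliquot = 5.383 × 10^-4 mol (1:1 ratio)
n(NaOH) in the whole flask = 5.383 × 10^-4 × 100.0/20.00 = 2.692 × 10^-3 mol
mass of NaOH = 2.692 × 10^-3 × 40.00 = 0.1077 g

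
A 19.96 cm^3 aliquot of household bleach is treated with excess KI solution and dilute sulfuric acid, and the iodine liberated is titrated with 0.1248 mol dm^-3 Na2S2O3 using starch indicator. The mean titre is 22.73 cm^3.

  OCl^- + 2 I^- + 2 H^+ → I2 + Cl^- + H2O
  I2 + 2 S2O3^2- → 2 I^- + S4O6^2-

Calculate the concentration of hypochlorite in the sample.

n(S2O3^2-) = 0.02273 × 0.1248 = 2.837 × 10^-3 mol
n(I2) = n(S2O3^2-)/2 = 1.418 × 10^-3 mol
n(OCl^-) in the aliquot = 1.418 × 10^-3 mol (1:1 ratio)
[OCl^-] = 1.418 × 10^-3 / 0.01996 = 0.07106 mol/L

0.07106 mol/L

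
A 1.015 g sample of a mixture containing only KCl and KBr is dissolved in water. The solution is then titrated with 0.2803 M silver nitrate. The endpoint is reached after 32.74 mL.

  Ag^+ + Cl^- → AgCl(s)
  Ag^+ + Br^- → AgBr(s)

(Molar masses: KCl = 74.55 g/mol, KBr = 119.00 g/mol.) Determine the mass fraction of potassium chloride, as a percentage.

12.73 %

n(AgNO3) = 0.03274 × 0.2803 = 9.177 × 10^-3 mol
Let x = n(KCl), y = n(KBr).
Titrant: 1x + 1y = 9.177 × 10^-3;  mass: 74.55x + 119.00y = 1.015
Solving, x = 1.734 × 10^-3 mol, y = 7.443 × 10^-3 mol
mass of KCl = 1.734 × 10^-3 × 74.55 = 0.1293 g
% KCl = 0.1293 / 1.015 × 100 = 12.73 %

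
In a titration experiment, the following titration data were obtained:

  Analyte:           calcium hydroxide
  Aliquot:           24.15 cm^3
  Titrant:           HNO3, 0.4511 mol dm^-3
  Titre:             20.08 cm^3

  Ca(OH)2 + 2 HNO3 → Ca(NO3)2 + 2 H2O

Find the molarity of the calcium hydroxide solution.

0.1875 mol/L

n(HNO3) = 0.02008 L × 0.4511 mol/L = 9.058 × 10^-3 mol
From the 1:2 mole ratio, n(Ca(OH)2) = 1/2 × 9.058 × 10^-3 = 4.529 × 10^-3 mol
[Ca(OH)2] = 4.529 × 10^-3 mol / 0.02415 L = 0.1875 mol/L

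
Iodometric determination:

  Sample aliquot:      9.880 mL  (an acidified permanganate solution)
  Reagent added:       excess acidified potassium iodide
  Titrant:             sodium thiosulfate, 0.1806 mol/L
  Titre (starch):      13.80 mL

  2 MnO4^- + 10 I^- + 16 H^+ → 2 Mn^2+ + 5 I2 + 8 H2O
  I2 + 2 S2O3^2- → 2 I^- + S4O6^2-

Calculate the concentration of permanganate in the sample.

n(S2O3^2-) = 0.01380 × 0.1806 = 2.492 × 10^-3 mol
n(I2) = n(S2O3^2-)/2 = 1.246 × 10^-3 mol
From the 2:5 ratio, n(MnO4^-) in the aliquot = 2/5 × 1.246 × 10^-3 = 4.985 × 10^-4 mol
[MnO4^-] = 4.985 × 10^-4 / 0.009880 = 0.05045 mol/L

0.05045 mol/L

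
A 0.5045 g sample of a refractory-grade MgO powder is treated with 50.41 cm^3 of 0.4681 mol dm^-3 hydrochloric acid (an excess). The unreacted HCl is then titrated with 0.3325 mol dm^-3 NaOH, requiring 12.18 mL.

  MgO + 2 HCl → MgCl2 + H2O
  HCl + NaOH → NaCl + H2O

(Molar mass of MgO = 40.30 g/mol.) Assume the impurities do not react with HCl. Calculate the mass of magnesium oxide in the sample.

0.3939 g

n(HCl) added = 0.05041 × 0.4681 = 0.02360 mol
n(NaOH) used in back-titration = 0.01218 × 0.3325 = 4.050 × 10^-3 mol
n(HCl) left over = 4.050 × 10^-3 mol (1:1 ratio)
n(HCl) consumed by analyte = 0.02360 − 4.050 × 10^-3 = 0.01955 mol
From the 1:2 ratio, n(MgO) = 1/2 × 0.01955 = 9.774 × 10^-3 mol
mass of MgO = 9.774 × 10^-3 × 40.30 = 0.3939 g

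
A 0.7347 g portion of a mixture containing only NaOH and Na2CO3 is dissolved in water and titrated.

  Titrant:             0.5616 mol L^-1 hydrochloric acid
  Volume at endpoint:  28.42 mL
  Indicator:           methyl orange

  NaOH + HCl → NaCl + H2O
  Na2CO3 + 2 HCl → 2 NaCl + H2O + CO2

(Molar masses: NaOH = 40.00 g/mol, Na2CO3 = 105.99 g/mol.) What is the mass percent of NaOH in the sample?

n(HCl) = 0.02842 × 0.5616 = 0.01596 mol
Let x = n(NaOH), y = n(Na2CO3).
Titrant: 1x + 2y = 0.01596;  mass: 40.00x + 105.99y = 0.7347
Solving, x = 8.552 × 10^-3 mol, y = 3.704 × 10^-3 mol
mass of NaOH = 8.552 × 10^-3 × 40.00 = 0.3421 g
% NaOH = 0.3421 / 0.7347 × 100 = 46.56 %

46.56 %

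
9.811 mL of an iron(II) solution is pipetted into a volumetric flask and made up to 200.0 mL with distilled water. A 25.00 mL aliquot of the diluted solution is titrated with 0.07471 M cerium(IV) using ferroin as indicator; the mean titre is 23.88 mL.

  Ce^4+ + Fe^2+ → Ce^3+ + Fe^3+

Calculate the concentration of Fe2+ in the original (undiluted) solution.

n(Ce4+) = 0.02388 × 0.07471 = 1.784 × 10^-3 mol
n(Fe2+) in the aliquot = 1.784 × 10^-3 mol (1:1 ratio)
[Fe2+]_dilute = 1.784 × 10^-3 / 0.02500 = 0.07136 mol/L
Dilution factor = 200.0 / 9.811 = 20.39
[Fe2+]_stock = 0.07136 × 20.39 = 1.455 mol/L

1.455 M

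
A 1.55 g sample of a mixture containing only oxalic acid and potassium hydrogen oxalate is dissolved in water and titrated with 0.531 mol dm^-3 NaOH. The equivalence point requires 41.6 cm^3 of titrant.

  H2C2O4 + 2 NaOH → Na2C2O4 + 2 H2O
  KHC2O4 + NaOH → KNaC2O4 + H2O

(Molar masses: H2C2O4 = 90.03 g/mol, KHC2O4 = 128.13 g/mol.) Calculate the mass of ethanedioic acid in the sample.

0.693 g

n(NaOH) = 0.0416 × 0.531 = 0.0221 mol
Let x = n(H2C2O4), y = n(KHC2O4).
Titrant: 2x + 1y = 0.0221;  mass: 90.03x + 128.13y = 1.55
Solving, x = 7.70 × 10^-3 mol, y = 6.69 × 10^-3 mol
mass of H2C2O4 = 7.70 × 10^-3 × 90.03 = 0.693 g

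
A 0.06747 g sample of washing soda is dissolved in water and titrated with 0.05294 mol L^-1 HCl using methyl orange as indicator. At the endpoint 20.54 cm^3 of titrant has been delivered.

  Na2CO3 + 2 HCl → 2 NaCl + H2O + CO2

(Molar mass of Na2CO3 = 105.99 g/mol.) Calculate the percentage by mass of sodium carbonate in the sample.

n(HCl) = 0.02054 L × 0.05294 mol/L = 1.087 × 10^-3 mol
From the 1:2 ratio, n(Na2CO3) = 1/2 × 1.087 × 10^-3 = 5.437 × 10^-4 mol
mass of Na2CO3 = 5.437 × 10^-4 × 105.99 g/mol = 0.05763 g
% Na2CO3 = 0.05763 / 0.06747 × 100 = 85.41 %

85.41 %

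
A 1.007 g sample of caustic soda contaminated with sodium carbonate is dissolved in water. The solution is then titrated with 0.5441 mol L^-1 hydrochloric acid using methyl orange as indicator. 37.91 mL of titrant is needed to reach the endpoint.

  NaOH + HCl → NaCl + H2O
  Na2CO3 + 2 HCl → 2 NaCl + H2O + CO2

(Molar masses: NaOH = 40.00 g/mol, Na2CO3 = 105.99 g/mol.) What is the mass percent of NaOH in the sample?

n(HCl) = 0.03791 × 0.5441 = 0.02063 mol
Let x = n(NaOH), y = n(Na2CO3).
Titrant: 1x + 2y = 0.02063;  mass: 40.00x + 105.99y = 1.007
Solving, x = 6.627 × 10^-3 mol, y = 7.000 × 10^-3 mol
mass of NaOH = 6.627 × 10^-3 × 40.00 = 0.2651 g
% NaOH = 0.2651 / 1.007 × 100 = 26.32 %

26.32 %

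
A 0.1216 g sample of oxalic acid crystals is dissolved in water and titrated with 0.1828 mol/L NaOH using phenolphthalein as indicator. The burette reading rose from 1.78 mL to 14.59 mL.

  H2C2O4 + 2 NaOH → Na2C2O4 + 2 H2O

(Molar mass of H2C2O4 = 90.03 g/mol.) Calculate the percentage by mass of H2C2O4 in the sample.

86.69 %

n(NaOH) = 0.01281 L × 0.1828 mol/L = 2.342 × 10^-3 mol
From the 1:2 ratio, n(H2C2O4) = 1/2 × 2.342 × 10^-3 = 1.171 × 10^-3 mol
mass of H2C2O4 = 1.171 × 10^-3 × 90.03 g/mol = 0.1054 g
% H2C2O4 = 0.1054 / 0.1216 × 100 = 86.69 %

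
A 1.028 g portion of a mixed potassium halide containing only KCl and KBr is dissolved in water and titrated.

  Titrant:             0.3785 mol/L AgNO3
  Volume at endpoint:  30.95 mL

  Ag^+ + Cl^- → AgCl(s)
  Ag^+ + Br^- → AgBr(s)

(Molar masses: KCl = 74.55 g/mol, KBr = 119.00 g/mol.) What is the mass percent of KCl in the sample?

n(AgNO3) = 0.03095 × 0.3785 = 0.01171 mol
Let x = n(KCl), y = n(KBr).
Titrant: 1x + 1y = 0.01171;  mass: 74.55x + 119.00y = 1.028
Solving, x = 8.235 × 10^-3 mol, y = 3.480 × 10^-3 mol
mass of KCl = 8.235 × 10^-3 × 74.55 = 0.6139 g
% KCl = 0.6139 / 1.028 × 100 = 59.72 %

59.72 %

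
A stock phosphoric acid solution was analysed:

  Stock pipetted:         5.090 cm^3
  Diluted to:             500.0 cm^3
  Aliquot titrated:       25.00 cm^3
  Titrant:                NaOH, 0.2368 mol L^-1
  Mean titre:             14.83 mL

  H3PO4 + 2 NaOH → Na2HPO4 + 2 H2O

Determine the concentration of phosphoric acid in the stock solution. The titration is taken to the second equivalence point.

n(NaOH) = 0.01483 × 0.2368 = 3.512 × 10^-3 mol
From the 1:2 ratio, n(H3PO4) in the aliquot = 1/2 × 3.512 × 10^-3 = 1.756 × 10^-3 mol
[H3PO4]_dilute = 1.756 × 10^-3 / 0.02500 = 0.07023 mol/L
Dilution factor = 500.0 / 5.090 = 98.23
[H3PO4]_stock = 0.07023 × 98.23 = 6.899 mol/L

6.899 mol/L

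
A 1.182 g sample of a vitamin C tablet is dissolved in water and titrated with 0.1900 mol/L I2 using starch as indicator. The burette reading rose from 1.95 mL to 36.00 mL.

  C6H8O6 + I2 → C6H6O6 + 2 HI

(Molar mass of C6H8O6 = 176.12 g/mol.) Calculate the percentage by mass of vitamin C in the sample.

96.40 %

n(I2) = 0.03405 L × 0.1900 mol/L = 6.469 × 10^-3 mol
n(C6H8O6) = 6.469 × 10^-3 mol (1:1 ratio)
mass of C6H8O6 = 6.469 × 10^-3 × 176.12 g/mol = 1.139 g
% C6H8O6 = 1.139 / 1.182 × 100 = 96.40 %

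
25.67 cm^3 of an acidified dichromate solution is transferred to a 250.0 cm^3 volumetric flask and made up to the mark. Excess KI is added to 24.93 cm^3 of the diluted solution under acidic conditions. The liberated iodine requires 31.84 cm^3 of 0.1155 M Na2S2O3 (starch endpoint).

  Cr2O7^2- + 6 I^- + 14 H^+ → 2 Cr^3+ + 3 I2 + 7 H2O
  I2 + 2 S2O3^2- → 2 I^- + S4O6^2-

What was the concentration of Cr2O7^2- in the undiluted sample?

0.2394 M

n(S2O3^2-) = 0.03184 × 0.1155 = 3.678 × 10^-3 mol
n(I2) = n(S2O3^2-)/2 = 1.839 × 10^-3 mol
From the 1:3 ratio, n(Cr2O7^2-) in the aliquot = 1/3 × 1.839 × 10^-3 = 6.129 × 10^-4 mol
[Cr2O7^2-]_dilute = 6.129 × 10^-4 / 0.02493 = 0.02459 mol/L
[Cr2O7^2-]_original = 0.02459 × 250.0/25.67 = 0.2394 mol/L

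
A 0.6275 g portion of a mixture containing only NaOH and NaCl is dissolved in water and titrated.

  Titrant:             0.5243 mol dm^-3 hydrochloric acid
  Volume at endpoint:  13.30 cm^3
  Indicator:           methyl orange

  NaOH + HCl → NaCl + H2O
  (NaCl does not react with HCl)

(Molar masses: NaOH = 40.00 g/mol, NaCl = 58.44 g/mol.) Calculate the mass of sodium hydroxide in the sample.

n(HCl) = 0.01330 × 0.5243 = 6.973 × 10^-3 mol
Let x = n(NaOH), y = n(NaCl).
Titrant: 1x = 6.973 × 10^-3;  mass: 40.00x + 58.44y = 0.6275
Solving, x = 6.973 × 10^-3 mol, y = 5.965 × 10^-3 mol
mass of NaOH = 6.973 × 10^-3 × 40.00 = 0.2789 g

0.2789 g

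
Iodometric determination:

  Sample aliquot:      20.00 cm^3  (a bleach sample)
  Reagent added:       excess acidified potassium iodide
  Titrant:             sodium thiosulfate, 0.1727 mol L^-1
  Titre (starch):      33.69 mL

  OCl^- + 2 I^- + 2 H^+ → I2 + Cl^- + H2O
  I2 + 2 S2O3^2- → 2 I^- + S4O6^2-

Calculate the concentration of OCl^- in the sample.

n(S2O3^2-) = 0.03369 × 0.1727 = 5.818 × 10^-3 mol
n(I2) = n(S2O3^2-)/2 = 2.909 × 10^-3 mol
n(OCl^-) in the aliquot = 2.909 × 10^-3 mol (1:1 ratio)
[OCl^-] = 2.909 × 10^-3 / 0.02000 = 0.1455 mol/L

0.1455 mol/L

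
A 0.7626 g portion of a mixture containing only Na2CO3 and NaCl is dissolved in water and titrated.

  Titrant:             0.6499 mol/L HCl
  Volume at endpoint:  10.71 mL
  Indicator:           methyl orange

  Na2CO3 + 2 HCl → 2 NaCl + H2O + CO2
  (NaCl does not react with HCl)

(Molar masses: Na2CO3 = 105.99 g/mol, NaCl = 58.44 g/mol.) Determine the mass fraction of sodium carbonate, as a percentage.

48.37 %

n(HCl) = 0.01071 × 0.6499 = 6.960 × 10^-3 mol
Let x = n(Na2CO3), y = n(NaCl).
Titrant: 2x = 6.960 × 10^-3;  mass: 105.99x + 58.44y = 0.7626
Solving, x = 3.480 × 10^-3 mol, y = 6.737 × 10^-3 mol
mass of Na2CO3 = 3.480 × 10^-3 × 105.99 = 0.3689 g
% Na2CO3 = 0.3689 / 0.7626 × 100 = 48.37 %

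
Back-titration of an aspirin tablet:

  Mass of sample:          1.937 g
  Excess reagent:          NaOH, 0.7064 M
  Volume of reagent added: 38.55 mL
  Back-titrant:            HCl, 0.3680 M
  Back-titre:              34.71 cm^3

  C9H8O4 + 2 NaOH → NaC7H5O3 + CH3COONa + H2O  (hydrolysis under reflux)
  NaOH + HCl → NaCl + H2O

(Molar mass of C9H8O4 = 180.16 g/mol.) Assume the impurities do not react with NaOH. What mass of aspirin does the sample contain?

1.302 g

n(NaOH) added = 0.03855 × 0.7064 = 0.02723 mol
n(HCl) used in back-titration = 0.03471 × 0.3680 = 0.01277 mol
n(NaOH) left over = 0.01277 mol (1:1 ratio)
n(NaOH) consumed by analyte = 0.02723 − 0.01277 = 0.01446 mol
From the 1:2 ratio, n(C9H8O4) = 1/2 × 0.01446 = 7.229 × 10^-3 mol
mass of C9H8O4 = 7.229 × 10^-3 × 180.16 = 1.302 g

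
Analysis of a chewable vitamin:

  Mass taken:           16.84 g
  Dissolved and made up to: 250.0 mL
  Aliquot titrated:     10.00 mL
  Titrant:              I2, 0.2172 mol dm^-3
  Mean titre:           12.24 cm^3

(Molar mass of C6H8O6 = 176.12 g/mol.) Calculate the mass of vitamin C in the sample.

C6H8O6 + I2 → C6H6O6 + 2 HI
n(I2) per titration = 0.01224 × 0.2172 = 2.659 × 10^-3 mol
n(C6H8O6) in each aliquot = 2.659 × 10^-3 mol (1:1 ratio)
n(C6H8O6) in the whole flask = 2.659 × 10^-3 × 250.0/10.00 = 0.06646 mol
mass of C6H8O6 = 0.06646 × 176.12 = 11.71 g

11.71 g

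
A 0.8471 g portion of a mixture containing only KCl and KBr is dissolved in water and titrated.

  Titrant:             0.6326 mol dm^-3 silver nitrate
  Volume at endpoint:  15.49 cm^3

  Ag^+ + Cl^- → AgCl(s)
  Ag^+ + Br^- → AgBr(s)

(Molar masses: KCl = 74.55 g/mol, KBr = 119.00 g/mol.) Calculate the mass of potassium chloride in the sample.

n(AgNO3) = 0.01549 × 0.6326 = 9.799 × 10^-3 mol
Let x = n(KCl), y = n(KBr).
Titrant: 1x + 1y = 9.799 × 10^-3;  mass: 74.55x + 119.00y = 0.8471
Solving, x = 7.176 × 10^-3 mol, y = 2.623 × 10^-3 mol
mass of KCl = 7.176 × 10^-3 × 74.55 = 0.5350 g

0.5350 g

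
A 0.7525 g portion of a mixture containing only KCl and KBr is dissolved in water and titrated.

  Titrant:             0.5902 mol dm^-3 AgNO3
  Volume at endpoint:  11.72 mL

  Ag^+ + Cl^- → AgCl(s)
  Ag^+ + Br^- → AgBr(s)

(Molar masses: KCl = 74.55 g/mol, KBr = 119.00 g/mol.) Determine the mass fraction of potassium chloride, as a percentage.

15.74 %

n(AgNO3) = 0.01172 × 0.5902 = 6.917 × 10^-3 mol
Let x = n(KCl), y = n(KBr).
Titrant: 1x + 1y = 6.917 × 10^-3;  mass: 74.55x + 119.00y = 0.7525
Solving, x = 1.589 × 10^-3 mol, y = 5.328 × 10^-3 mol
mass of KCl = 1.589 × 10^-3 × 74.55 = 0.1185 g
% KCl = 0.1185 / 0.7525 × 100 = 15.74 %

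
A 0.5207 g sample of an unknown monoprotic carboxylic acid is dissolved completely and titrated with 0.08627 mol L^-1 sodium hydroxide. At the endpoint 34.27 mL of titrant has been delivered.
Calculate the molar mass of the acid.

176.1 g/mol

n(NaOH) = 0.03427 L × 0.08627 mol/L = 2.956 × 10^-3 mol
n(HA) = 2.956 × 10^-3 mol (1:1 ratio)
M = m / n = 0.5207 g / 2.956 × 10^-3 mol = 176.1 g/mol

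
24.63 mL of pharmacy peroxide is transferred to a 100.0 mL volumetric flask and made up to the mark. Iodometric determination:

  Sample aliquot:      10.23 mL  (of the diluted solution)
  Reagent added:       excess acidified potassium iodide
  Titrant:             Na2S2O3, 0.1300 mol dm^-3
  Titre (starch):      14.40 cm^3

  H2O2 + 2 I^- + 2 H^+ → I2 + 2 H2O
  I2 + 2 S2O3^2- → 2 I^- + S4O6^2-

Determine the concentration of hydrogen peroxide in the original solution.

n(S2O3^2-) = 0.01440 × 0.1300 = 1.872 × 10^-3 mol
n(I2) = n(S2O3^2-)/2 = 9.360 × 10^-4 mol
n(H2O2) in the aliquot = 9.360 × 10^-4 mol (1:1 ratio)
[H2O2]_dilute = 9.360 × 10^-4 / 0.01023 = 0.09150 mol/L
[H2O2]_original = 0.09150 × 100.0/24.63 = 0.3715 mol/L

0.3715 mol/L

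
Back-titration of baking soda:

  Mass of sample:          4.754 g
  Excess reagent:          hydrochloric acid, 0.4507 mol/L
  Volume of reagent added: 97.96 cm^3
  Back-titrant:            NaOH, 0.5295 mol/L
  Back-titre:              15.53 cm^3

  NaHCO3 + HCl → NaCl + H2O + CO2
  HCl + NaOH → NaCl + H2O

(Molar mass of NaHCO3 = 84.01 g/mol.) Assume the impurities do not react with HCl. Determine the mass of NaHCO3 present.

n(HCl) added = 0.09796 × 0.4507 = 0.04415 mol
n(NaOH) used in back-titration = 0.01553 × 0.5295 = 8.223 × 10^-3 mol
n(HCl) left over = 8.223 × 10^-3 mol (1:1 ratio)
n(HCl) consumed by analyte = 0.04415 − 8.223 × 10^-3 = 0.03593 mol
n(NaHCO3) = 0.03593 mol (1:1 ratio)
mass of NaHCO3 = 0.03593 × 84.01 = 3.018 g

3.018 g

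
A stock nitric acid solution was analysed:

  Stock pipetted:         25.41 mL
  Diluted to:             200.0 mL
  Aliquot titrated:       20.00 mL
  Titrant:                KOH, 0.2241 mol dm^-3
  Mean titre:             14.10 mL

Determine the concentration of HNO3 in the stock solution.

1.244 mol/L

HNO3 + KOH → KNO3 + H2O
n(KOH) = 0.01410 × 0.2241 = 3.160 × 10^-3 mol
n(HNO3) in the aliquot = 3.160 × 10^-3 mol (1:1 ratio)
[HNO3]_dilute = 3.160 × 10^-3 / 0.02000 = 0.1580 mol/L
Dilution factor = 200.0 / 25.41 = 7.871
[HNO3]_stock = 0.1580 × 7.871 = 1.244 mol/L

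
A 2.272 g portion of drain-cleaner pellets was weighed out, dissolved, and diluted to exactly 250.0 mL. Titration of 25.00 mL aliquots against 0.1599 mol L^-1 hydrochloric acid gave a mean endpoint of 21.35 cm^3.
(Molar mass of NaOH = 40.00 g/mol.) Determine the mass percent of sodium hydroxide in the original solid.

60.10 %

NaOH + HCl → NaCl + H2O
n(HCl) per titration = 0.02135 × 0.1599 = 3.414 × 10^-3 mol
n(NaOH) in each aliquot = 3.414 × 10^-3 mol (1:1 ratio)
n(NaOH) in the whole flask = 3.414 × 10^-3 × 250.0/25.00 = 0.03414 mol
mass of NaOH = 0.03414 × 40.00 = 1.366 g
% NaOH = 1.366 / 2.272 × 100 = 60.10 %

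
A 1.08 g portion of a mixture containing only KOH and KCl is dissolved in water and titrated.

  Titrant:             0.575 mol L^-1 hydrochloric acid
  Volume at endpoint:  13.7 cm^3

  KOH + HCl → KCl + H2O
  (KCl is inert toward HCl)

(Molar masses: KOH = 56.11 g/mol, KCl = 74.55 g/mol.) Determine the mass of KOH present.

n(HCl) = 0.0137 × 0.575 = 7.88 × 10^-3 mol
Let x = n(KOH), y = n(KCl).
Titrant: 1x = 7.88 × 10^-3;  mass: 56.11x + 74.55y = 1.08
Solving, x = 7.88 × 10^-3 mol, y = 8.56 × 10^-3 mol
mass of KOH = 7.88 × 10^-3 × 56.11 = 0.442 g

0.442 g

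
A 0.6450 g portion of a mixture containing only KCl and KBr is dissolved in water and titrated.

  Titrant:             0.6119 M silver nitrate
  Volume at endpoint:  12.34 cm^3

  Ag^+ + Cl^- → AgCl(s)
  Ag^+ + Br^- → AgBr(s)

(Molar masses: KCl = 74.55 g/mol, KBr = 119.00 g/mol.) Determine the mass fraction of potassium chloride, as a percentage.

n(AgNO3) = 0.01234 × 0.6119 = 7.551 × 10^-3 mol
Let x = n(KCl), y = n(KBr).
Titrant: 1x + 1y = 7.551 × 10^-3;  mass: 74.55x + 119.00y = 0.6450
Solving, x = 5.704 × 10^-3 mol, y = 1.847 × 10^-3 mol
mass of KCl = 5.704 × 10^-3 × 74.55 = 0.4252 g
% KCl = 0.4252 / 0.6450 × 100 = 65.93 %

65.93 %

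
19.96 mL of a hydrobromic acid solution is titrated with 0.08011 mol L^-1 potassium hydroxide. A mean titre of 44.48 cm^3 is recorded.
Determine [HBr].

0.1785 mol/L

HBr + KOH → KBr + H2O
n(KOH) = 0.04448 L × 0.08011 mol/L = 3.563 × 10^-3 mol
n(HBr) = 3.563 × 10^-3 mol (1:1 mole ratio)
[HBr] = 3.563 × 10^-3 mol / 0.01996 L = 0.1785 mol/L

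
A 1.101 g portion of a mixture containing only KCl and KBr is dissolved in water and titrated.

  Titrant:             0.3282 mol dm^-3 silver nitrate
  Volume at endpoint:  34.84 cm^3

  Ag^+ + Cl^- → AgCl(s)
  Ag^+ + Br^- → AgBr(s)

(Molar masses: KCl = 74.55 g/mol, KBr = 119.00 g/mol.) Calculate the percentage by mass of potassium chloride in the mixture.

n(AgNO3) = 0.03484 × 0.3282 = 0.01143 mol
Let x = n(KCl), y = n(KBr).
Titrant: 1x + 1y = 0.01143;  mass: 74.55x + 119.00y = 1.101
Solving, x = 5.843 × 10^-3 mol, y = 5.592 × 10^-3 mol
mass of KCl = 5.843 × 10^-3 × 74.55 = 0.4356 g
% KCl = 0.4356 / 1.101 × 100 = 39.56 %

39.56 %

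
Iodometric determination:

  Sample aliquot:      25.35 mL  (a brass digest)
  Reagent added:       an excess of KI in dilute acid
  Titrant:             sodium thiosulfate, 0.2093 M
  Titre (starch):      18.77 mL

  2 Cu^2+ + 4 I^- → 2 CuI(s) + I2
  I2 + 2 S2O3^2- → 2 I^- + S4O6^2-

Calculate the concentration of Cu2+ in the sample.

n(S2O3^2-) = 0.01877 × 0.2093 = 3.929 × 10^-3 mol
n(I2) = n(S2O3^2-)/2 = 1.964 × 10^-3 mol
From the 2:1 ratio, n(Cu2+) in the aliquot = 2/1 × 1.964 × 10^-3 = 3.929 × 10^-3 mol
[Cu2+] = 3.929 × 10^-3 / 0.02535 = 0.1550 mol/L

0.1550 M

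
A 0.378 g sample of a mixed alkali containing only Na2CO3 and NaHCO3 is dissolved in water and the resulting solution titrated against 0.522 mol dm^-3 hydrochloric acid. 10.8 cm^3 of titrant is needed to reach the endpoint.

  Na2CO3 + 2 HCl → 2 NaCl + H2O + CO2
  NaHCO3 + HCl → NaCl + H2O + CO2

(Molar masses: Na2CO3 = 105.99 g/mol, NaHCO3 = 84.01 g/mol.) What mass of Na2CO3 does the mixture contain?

n(HCl) = 0.0108 × 0.522 = 5.64 × 10^-3 mol
Let x = n(Na2CO3), y = n(NaHCO3).
Titrant: 2x + 1y = 5.64 × 10^-3;  mass: 105.99x + 84.01y = 0.378
Solving, x = 1.54 × 10^-3 mol, y = 2.55 × 10^-3 mol
mass of Na2CO3 = 1.54 × 10^-3 × 105.99 = 0.163 g

0.163 g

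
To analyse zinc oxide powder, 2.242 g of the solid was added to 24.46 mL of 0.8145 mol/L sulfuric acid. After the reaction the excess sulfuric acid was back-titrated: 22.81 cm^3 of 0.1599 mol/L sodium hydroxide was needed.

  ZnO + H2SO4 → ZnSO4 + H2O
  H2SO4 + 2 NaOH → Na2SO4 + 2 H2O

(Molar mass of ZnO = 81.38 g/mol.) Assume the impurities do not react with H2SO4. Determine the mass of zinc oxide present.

n(H2SO4) added = 0.02446 × 0.8145 = 0.01992 mol
n(NaOH) used in back-titration = 0.02281 × 0.1599 = 3.647 × 10^-3 mol
From the 1:2 ratio, n(H2SO4) left over = 1/2 × 3.647 × 10^-3 = 1.824 × 10^-3 mol
n(H2SO4) consumed by analyte = 0.01992 − 1.824 × 10^-3 = 0.01810 mol
n(ZnO) = 0.01810 mol (1:1 ratio)
mass of ZnO = 0.01810 × 81.38 = 1.473 g

1.473 g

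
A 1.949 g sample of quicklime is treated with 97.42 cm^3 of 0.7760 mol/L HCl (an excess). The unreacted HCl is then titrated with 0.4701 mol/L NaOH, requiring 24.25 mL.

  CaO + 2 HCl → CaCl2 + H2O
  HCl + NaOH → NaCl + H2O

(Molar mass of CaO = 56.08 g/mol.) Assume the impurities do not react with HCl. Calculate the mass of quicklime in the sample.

1.800 g

n(HCl) added = 0.09742 × 0.7760 = 0.07560 mol
n(NaOH) used in back-titration = 0.02425 × 0.4701 = 0.01140 mol
n(HCl) left over = 0.01140 mol (1:1 ratio)
n(HCl) consumed by analyte = 0.07560 − 0.01140 = 0.06420 mol
From the 1:2 ratio, n(CaO) = 1/2 × 0.06420 = 0.03210 mol
mass of CaO = 0.03210 × 56.08 = 1.800 g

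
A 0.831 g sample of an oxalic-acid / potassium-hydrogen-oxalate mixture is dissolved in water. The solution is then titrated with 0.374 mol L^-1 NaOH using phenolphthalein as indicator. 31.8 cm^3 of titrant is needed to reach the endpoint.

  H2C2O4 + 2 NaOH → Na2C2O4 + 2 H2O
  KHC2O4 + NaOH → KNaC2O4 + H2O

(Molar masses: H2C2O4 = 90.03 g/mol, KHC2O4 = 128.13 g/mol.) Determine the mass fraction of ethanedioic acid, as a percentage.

n(NaOH) = 0.0318 × 0.374 = 0.0119 mol
Let x = n(H2C2O4), y = n(KHC2O4).
Titrant: 2x + 1y = 0.0119;  mass: 90.03x + 128.13y = 0.831
Solving, x = 4.17 × 10^-3 mol, y = 3.56 × 10^-3 mol
mass of H2C2O4 = 4.17 × 10^-3 × 90.03 = 0.375 g
% H2C2O4 = 0.375 / 0.831 × 100 = 45.2 %

45.2 %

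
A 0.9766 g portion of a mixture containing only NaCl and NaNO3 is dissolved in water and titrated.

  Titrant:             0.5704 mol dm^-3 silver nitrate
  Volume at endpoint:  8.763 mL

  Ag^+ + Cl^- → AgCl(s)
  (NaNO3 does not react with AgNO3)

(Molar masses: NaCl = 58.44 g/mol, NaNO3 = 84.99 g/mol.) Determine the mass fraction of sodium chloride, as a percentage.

n(AgNO3) = 0.008763 × 0.5704 = 4.998 × 10^-3 mol
Let x = n(NaCl), y = n(NaNO3).
Titrant: 1x = 4.998 × 10^-3;  mass: 58.44x + 84.99y = 0.9766
Solving, x = 4.998 × 10^-3 mol, y = 8.054 × 10^-3 mol
mass of NaCl = 4.998 × 10^-3 × 58.44 = 0.2921 g
% NaCl = 0.2921 / 0.9766 × 100 = 29.91 %

29.91 %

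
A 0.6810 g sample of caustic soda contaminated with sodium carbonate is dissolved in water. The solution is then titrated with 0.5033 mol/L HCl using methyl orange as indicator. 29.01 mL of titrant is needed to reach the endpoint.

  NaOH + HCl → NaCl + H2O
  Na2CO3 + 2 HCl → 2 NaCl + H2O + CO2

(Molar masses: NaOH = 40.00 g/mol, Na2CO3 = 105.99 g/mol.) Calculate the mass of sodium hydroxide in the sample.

0.2855 g

n(HCl) = 0.02901 × 0.5033 = 0.01460 mol
Let x = n(NaOH), y = n(Na2CO3).
Titrant: 1x + 2y = 0.01460;  mass: 40.00x + 105.99y = 0.6810
Solving, x = 7.139 × 10^-3 mol, y = 3.731 × 10^-3 mol
mass of NaOH = 7.139 × 10^-3 × 40.00 = 0.2855 g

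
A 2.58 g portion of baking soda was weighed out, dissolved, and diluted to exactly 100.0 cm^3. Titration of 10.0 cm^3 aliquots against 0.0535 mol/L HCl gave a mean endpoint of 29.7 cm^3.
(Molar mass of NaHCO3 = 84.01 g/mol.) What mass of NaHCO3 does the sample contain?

1.33 g

NaHCO3 + HCl → NaCl + H2O + CO2
n(HCl) per titration = 0.0297 × 0.0535 = 1.59 × 10^-3 mol
n(NaHCO3) in each aliquot = 1.59 × 10^-3 mol (1:1 ratio)
n(NaHCO3) in the whole flask = 1.59 × 10^-3 × 100.0/10.0 = 0.0159 mol
mass of NaHCO3 = 0.0159 × 84.01 = 1.33 g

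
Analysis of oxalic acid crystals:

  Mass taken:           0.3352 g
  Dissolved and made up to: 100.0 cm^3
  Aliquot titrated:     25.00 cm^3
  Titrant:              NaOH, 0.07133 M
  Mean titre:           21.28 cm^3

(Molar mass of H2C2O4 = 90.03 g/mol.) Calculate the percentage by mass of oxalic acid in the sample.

H2C2O4 + 2 NaOH → Na2C2O4 + 2 H2O
n(NaOH) per titration = 0.02128 × 0.07133 = 1.518 × 10^-3 mol
From the 1:2 ratio, n(H2C2O4) in each aliquot = 1/2 × 1.518 × 10^-3 = 7.590 × 10^-4 mol
n(H2C2O4) in the whole flask = 7.590 × 10^-4 × 100.0/25.00 = 3.036 × 10^-3 mol
mass of H2C2O4 = 3.036 × 10^-3 × 90.03 = 0.2733 g
% H2C2O4 = 0.2733 / 0.3352 × 100 = 81.54 %

81.54 %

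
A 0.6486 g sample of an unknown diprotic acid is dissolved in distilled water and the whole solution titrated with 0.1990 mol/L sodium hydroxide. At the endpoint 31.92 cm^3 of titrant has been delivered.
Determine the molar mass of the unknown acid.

n(NaOH) = 0.03192 L × 0.1990 mol/L = 6.352 × 10^-3 mol
From the 1:2 ratio, n(H2A) = 1/2 × 6.352 × 10^-3 = 3.176 × 10^-3 mol
M = m / n = 0.6486 g / 3.176 × 10^-3 mol = 204.2 g/mol

204.2 g/mol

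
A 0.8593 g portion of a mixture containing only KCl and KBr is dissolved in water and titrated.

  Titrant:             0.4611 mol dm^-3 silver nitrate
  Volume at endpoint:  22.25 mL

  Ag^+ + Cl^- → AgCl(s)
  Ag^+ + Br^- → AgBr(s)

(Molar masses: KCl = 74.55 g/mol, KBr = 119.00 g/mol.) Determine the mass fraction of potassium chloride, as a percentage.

70.57 %

n(AgNO3) = 0.02225 × 0.4611 = 0.01026 mol
Let x = n(KCl), y = n(KBr).
Titrant: 1x + 1y = 0.01026;  mass: 74.55x + 119.00y = 0.8593
Solving, x = 8.134 × 10^-3 mol, y = 2.125 × 10^-3 mol
mass of KCl = 8.134 × 10^-3 × 74.55 = 0.6064 g
% KCl = 0.6064 / 0.8593 × 100 = 70.57 %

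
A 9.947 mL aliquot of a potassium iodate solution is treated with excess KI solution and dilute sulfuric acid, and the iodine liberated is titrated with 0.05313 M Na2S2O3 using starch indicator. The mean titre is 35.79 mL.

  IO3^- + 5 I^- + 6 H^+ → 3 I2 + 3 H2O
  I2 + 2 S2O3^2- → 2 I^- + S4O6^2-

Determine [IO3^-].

0.03186 M

n(S2O3^2-) = 0.03579 × 0.05313 = 1.902 × 10^-3 mol
n(I2) = n(S2O3^2-)/2 = 9.508 × 10^-4 mol
From the 1:3 ratio, n(IO3^-) in the aliquot = 1/3 × 9.508 × 10^-4 = 3.169 × 10^-4 mol
[IO3^-] = 3.169 × 10^-4 / 0.009947 = 0.03186 mol/L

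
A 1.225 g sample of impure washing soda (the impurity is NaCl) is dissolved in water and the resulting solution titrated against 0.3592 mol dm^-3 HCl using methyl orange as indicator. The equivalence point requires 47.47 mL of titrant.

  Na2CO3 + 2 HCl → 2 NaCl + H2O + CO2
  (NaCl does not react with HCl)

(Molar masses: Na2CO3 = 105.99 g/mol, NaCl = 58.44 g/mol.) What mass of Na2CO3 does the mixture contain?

0.9036 g

n(HCl) = 0.04747 × 0.3592 = 0.01705 mol
Let x = n(Na2CO3), y = n(NaCl).
Titrant: 2x = 0.01705;  mass: 105.99x + 58.44y = 1.225
Solving, x = 8.526 × 10^-3 mol, y = 5.499 × 10^-3 mol
mass of Na2CO3 = 8.526 × 10^-3 × 105.99 = 0.9036 g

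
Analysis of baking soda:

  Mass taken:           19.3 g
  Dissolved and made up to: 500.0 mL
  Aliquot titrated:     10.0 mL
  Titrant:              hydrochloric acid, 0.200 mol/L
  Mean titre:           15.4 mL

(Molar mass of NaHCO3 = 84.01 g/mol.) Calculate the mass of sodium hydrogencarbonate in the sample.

NaHCO3 + HCl → NaCl + H2O + CO2
n(HCl) per titration = 0.0154 × 0.200 = 3.08 × 10^-3 mol
n(NaHCO3) in each aliquot = 3.08 × 10^-3 mol (1:1 ratio)
n(NaHCO3) in the whole flask = 3.08 × 10^-3 × 500.0/10.0 = 0.154 mol
mass of NaHCO3 = 0.154 × 84.01 = 12.9 g

12.9 g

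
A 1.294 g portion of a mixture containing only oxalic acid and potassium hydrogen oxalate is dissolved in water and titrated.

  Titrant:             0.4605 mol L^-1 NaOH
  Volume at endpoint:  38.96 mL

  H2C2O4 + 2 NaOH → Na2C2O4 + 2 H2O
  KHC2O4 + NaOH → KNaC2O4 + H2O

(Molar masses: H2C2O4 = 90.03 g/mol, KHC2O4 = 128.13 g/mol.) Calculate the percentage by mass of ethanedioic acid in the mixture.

42.06 %

n(NaOH) = 0.03896 × 0.4605 = 0.01794 mol
Let x = n(H2C2O4), y = n(KHC2O4).
Titrant: 2x + 1y = 0.01794;  mass: 90.03x + 128.13y = 1.294
Solving, x = 6.045 × 10^-3 mol, y = 5.852 × 10^-3 mol
mass of H2C2O4 = 6.045 × 10^-3 × 90.03 = 0.5442 g
% H2C2O4 = 0.5442 / 1.294 × 100 = 42.06 %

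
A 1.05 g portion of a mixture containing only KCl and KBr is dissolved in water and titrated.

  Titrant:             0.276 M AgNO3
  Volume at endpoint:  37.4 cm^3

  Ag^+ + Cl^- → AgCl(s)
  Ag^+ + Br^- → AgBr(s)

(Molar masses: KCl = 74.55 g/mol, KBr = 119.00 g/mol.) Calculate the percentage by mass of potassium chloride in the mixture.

28.5 %

n(AgNO3) = 0.0374 × 0.276 = 0.0103 mol
Let x = n(KCl), y = n(KBr).
Titrant: 1x + 1y = 0.0103;  mass: 74.55x + 119.00y = 1.05
Solving, x = 4.01 × 10^-3 mol, y = 6.31 × 10^-3 mol
mass of KCl = 4.01 × 10^-3 × 74.55 = 0.299 g
% KCl = 0.299 / 1.05 × 100 = 28.5 %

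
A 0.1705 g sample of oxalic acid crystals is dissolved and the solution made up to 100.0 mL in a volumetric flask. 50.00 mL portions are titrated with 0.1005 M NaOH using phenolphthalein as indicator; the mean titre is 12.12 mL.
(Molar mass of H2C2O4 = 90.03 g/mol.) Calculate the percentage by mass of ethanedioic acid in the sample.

H2C2O4 + 2 NaOH → Na2C2O4 + 2 H2O
n(NaOH) per titration = 0.01212 × 0.1005 = 1.218 × 10^-3 mol
From the 1:2 ratio, n(H2C2O4) in each aliquot = 1/2 × 1.218 × 10^-3 = 6.090 × 10^-4 mol
n(H2C2O4) in the whole flask = 6.090 × 10^-4 × 100.0/50.00 = 1.218 × 10^-3 mol
mass of H2C2O4 = 1.218 × 10^-3 × 90.03 = 0.1097 g
% H2C2O4 = 0.1097 / 0.1705 × 100 = 64.32 %

64.32 %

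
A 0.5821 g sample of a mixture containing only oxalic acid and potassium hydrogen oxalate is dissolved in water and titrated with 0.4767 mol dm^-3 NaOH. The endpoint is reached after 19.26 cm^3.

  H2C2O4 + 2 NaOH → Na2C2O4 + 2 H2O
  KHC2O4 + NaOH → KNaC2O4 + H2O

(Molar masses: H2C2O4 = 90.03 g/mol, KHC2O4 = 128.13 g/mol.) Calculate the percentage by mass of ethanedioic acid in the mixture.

55.29 %

n(NaOH) = 0.01926 × 0.4767 = 9.181 × 10^-3 mol
Let x = n(H2C2O4), y = n(KHC2O4).
Titrant: 2x + 1y = 9.181 × 10^-3;  mass: 90.03x + 128.13y = 0.5821
Solving, x = 3.575 × 10^-3 mol, y = 2.031 × 10^-3 mol
mass of H2C2O4 = 3.575 × 10^-3 × 90.03 = 0.3219 g
% H2C2O4 = 0.3219 / 0.5821 × 100 = 55.29 %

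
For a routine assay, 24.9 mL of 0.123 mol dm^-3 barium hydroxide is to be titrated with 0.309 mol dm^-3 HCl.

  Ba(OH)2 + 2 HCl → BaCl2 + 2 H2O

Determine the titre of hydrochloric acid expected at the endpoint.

19.8 mL

n(Ba(OH)2) = 0.0249 L × 0.123 mol/L = 3.06 × 10^-3 mol
From the 2:1 stoichiometry, n(HCl) = 2/1 × 3.06 × 10^-3 = 6.13 × 10^-3 mol
V(HCl) = 6.13 × 10^-3 mol / 0.309 mol/L = 0.0198 L = 19.8 mL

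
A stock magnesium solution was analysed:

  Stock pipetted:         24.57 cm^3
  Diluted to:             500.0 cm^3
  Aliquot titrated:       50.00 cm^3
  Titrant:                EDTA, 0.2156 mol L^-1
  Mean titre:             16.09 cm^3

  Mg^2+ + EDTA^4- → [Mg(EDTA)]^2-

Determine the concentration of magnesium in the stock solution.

1.412 mol/L

n(EDTA) = 0.01609 × 0.2156 = 3.469 × 10^-3 mol
n(Mg2+) in the aliquot = 3.469 × 10^-3 mol (1:1 ratio)
[Mg2+]_dilute = 3.469 × 10^-3 / 0.05000 = 0.06938 mol/L
Dilution factor = 500.0 / 24.57 = 20.35
[Mg2+]_stock = 0.06938 × 20.35 = 1.412 mol/L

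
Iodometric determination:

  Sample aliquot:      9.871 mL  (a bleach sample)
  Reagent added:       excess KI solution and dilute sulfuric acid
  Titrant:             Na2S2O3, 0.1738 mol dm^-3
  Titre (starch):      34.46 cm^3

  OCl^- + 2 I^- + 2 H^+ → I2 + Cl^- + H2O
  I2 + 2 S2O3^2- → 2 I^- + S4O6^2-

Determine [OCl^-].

0.3034 mol/L

n(S2O3^2-) = 0.03446 × 0.1738 = 5.989 × 10^-3 mol
n(I2) = n(S2O3^2-)/2 = 2.995 × 10^-3 mol
n(OCl^-) in the aliquot = 2.995 × 10^-3 mol (1:1 ratio)
[OCl^-] = 2.995 × 10^-3 / 0.009871 = 0.3034 mol/L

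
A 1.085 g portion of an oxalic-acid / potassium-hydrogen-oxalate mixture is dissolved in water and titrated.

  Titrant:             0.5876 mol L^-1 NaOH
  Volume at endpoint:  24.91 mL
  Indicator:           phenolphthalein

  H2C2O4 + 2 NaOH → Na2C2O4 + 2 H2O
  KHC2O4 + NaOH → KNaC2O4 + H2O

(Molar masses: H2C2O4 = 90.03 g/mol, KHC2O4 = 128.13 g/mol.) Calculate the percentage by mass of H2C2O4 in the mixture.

39.46 %

n(NaOH) = 0.02491 × 0.5876 = 0.01464 mol
Let x = n(H2C2O4), y = n(KHC2O4).
Titrant: 2x + 1y = 0.01464;  mass: 90.03x + 128.13y = 1.085
Solving, x = 4.755 × 10^-3 mol, y = 5.127 × 10^-3 mol
mass of H2C2O4 = 4.755 × 10^-3 × 90.03 = 0.4281 g
% H2C2O4 = 0.4281 / 1.085 × 100 = 39.46 %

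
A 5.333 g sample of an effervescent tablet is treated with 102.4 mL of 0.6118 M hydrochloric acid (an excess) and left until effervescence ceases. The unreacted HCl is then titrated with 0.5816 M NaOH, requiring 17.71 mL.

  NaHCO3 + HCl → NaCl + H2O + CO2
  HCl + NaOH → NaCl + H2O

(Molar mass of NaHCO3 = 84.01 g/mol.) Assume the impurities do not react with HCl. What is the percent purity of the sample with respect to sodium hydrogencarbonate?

n(HCl) added = 0.1024 × 0.6118 = 0.06265 mol
n(NaOH) used in back-titration = 0.01771 × 0.5816 = 0.01030 mol
n(HCl) left over = 0.01030 mol (1:1 ratio)
n(HCl) consumed by analyte = 0.06265 − 0.01030 = 0.05235 mol
n(NaHCO3) = 0.05235 mol (1:1 ratio)
mass of NaHCO3 = 0.05235 × 84.01 = 4.398 g
% NaHCO3 = 4.398 / 5.333 × 100 = 82.46 %

82.46 %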